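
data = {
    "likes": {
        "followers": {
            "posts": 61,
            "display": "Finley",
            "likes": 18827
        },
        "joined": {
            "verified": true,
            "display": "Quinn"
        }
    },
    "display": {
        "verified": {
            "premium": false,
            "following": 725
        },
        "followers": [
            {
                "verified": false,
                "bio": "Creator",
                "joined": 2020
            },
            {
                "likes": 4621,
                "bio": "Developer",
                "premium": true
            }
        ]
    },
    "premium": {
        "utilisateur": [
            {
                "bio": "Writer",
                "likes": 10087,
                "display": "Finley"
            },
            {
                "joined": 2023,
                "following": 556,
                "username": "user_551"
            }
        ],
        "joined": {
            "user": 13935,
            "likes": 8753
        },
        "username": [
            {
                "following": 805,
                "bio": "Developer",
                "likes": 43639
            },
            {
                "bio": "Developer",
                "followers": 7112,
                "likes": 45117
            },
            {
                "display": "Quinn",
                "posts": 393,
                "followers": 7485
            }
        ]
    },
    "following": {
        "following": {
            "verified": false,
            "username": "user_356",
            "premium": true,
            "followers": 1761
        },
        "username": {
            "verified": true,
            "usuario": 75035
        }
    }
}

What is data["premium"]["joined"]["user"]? 13935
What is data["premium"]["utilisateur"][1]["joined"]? 2023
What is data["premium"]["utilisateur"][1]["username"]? "user_551"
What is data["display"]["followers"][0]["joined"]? 2020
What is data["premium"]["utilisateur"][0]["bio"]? "Writer"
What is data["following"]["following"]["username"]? "user_356"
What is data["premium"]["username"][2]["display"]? "Quinn"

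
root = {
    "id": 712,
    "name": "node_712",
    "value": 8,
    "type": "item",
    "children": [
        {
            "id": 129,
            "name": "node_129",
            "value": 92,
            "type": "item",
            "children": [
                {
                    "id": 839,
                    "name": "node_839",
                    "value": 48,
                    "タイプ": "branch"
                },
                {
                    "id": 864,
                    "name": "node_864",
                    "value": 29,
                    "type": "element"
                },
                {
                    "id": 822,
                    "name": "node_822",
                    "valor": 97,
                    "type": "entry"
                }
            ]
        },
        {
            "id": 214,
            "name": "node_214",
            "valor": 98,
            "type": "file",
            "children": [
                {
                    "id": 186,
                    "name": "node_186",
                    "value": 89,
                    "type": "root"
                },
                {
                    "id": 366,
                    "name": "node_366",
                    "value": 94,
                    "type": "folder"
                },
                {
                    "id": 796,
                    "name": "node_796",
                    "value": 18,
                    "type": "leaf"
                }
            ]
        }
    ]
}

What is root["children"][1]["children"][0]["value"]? 89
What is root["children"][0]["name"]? "node_129"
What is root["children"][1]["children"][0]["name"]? "node_186"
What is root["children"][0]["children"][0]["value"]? 48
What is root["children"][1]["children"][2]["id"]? 796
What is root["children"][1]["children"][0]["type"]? "root"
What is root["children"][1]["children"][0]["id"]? 186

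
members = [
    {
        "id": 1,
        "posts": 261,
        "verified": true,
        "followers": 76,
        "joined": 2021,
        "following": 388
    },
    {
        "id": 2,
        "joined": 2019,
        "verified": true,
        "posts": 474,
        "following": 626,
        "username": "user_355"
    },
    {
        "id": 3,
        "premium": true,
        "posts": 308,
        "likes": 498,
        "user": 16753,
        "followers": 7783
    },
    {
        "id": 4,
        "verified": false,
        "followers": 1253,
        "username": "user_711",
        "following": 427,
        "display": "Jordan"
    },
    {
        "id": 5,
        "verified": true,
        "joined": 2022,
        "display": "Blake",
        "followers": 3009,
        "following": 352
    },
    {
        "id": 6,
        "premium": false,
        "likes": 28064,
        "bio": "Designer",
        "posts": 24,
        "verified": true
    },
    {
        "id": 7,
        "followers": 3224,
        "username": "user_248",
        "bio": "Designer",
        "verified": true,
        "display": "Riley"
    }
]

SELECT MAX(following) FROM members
626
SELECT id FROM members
[1, 2, 3, 4, 5, 6, 7]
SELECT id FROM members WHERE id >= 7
[7]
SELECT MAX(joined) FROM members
2022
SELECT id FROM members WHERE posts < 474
[1, 3, 6]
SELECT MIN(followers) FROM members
76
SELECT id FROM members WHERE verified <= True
[1, 2, 4, 5, 6, 7]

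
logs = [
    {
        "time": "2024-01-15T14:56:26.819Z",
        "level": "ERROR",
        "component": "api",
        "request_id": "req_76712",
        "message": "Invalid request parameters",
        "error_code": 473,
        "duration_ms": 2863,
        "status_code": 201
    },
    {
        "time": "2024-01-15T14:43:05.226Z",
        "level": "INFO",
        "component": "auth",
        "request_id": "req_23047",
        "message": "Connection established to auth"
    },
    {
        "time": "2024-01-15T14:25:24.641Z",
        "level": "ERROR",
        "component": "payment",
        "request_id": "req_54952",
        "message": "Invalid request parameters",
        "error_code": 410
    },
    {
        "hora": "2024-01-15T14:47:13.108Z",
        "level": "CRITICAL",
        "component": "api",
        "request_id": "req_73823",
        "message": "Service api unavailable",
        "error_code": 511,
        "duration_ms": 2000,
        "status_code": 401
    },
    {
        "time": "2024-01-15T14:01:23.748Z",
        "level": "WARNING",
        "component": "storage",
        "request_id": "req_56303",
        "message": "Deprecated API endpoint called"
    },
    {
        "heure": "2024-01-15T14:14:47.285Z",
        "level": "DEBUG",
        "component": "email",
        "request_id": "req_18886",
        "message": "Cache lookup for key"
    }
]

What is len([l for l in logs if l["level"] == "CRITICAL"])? 1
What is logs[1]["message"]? "Connection established to auth"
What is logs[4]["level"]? "WARNING"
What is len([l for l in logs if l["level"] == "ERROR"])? 2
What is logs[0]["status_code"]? 201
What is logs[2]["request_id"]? "req_54952"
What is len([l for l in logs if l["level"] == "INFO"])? 1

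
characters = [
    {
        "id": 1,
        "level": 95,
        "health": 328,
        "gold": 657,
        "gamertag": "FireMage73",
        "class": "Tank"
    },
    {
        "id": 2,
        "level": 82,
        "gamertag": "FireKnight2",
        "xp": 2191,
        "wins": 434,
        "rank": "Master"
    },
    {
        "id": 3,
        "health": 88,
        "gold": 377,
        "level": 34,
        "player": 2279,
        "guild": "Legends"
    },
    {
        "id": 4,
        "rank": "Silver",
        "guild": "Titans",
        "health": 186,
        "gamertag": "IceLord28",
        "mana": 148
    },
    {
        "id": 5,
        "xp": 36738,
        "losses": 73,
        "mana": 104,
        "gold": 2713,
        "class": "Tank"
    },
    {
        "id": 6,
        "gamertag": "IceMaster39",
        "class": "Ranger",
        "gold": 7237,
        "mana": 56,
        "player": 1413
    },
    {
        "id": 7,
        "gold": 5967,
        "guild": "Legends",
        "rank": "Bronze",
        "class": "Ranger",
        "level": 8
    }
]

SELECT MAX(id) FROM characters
7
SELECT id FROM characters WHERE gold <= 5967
[1, 3, 5, 7]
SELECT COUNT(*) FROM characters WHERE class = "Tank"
2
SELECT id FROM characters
[1, 2, 3, 4, 5, 6, 7]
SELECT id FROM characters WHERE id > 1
[2, 3, 4, 5, 6, 7]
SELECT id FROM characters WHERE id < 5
[1, 2, 3, 4]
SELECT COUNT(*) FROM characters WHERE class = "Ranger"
2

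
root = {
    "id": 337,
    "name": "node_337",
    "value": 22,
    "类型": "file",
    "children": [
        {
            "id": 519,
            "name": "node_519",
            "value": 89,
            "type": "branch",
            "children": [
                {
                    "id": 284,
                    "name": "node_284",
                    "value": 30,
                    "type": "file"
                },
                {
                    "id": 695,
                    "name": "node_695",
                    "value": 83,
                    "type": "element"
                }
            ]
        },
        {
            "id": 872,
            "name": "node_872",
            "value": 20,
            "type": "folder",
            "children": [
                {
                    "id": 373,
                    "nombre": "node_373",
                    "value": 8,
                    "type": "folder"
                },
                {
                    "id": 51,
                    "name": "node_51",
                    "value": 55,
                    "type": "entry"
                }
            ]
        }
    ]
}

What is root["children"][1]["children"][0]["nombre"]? "node_373"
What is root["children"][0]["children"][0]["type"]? "file"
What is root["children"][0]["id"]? 519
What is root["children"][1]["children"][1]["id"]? 51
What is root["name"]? "node_337"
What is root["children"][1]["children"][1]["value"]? 55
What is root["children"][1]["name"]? "node_872"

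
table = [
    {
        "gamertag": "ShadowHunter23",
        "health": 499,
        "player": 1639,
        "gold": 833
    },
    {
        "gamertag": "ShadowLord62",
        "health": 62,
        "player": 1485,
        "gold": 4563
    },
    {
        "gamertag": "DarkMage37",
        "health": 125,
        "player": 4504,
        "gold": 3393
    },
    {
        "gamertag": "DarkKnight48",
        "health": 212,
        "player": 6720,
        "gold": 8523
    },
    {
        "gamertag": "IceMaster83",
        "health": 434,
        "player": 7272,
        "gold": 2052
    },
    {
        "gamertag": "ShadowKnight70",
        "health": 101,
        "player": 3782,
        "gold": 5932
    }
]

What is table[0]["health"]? 499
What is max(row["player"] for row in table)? 7272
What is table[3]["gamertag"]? "DarkKnight48"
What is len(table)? 6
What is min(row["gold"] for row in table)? 833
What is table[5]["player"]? 3782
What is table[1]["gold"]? 4563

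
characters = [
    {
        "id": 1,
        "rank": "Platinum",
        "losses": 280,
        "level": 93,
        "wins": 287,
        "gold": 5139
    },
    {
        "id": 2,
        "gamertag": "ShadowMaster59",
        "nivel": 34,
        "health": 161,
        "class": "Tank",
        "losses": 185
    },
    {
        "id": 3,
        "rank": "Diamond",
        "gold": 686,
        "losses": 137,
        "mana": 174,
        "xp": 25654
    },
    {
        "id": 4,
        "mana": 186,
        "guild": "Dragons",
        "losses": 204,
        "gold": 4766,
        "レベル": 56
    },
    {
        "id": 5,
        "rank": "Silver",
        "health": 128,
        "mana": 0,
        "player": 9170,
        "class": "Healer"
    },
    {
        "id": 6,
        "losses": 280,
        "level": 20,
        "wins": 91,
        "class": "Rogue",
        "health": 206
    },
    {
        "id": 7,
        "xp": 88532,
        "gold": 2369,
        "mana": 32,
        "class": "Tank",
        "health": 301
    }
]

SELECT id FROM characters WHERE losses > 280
[]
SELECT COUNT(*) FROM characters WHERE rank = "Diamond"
1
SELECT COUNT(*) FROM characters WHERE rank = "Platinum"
1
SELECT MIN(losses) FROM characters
137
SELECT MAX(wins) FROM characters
287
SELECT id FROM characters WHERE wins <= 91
[6]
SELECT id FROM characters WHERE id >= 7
[7]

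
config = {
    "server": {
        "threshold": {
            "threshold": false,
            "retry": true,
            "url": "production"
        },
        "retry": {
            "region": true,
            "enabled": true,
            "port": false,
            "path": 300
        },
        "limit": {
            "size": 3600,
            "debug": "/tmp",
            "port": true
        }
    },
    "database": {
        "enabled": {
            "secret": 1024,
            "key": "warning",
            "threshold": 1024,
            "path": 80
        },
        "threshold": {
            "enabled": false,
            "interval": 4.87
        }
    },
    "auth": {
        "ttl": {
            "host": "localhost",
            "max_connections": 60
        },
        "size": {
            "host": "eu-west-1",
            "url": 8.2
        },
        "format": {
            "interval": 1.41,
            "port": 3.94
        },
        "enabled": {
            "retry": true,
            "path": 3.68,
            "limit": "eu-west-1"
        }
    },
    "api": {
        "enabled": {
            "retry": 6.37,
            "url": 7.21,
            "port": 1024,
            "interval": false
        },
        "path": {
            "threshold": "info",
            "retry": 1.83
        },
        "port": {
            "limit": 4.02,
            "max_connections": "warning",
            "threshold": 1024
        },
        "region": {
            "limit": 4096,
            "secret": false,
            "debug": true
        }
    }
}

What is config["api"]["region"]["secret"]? False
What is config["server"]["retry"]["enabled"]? True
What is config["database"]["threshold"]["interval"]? 4.87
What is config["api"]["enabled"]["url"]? 7.21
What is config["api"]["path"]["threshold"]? "info"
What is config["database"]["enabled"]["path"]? 80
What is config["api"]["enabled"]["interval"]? False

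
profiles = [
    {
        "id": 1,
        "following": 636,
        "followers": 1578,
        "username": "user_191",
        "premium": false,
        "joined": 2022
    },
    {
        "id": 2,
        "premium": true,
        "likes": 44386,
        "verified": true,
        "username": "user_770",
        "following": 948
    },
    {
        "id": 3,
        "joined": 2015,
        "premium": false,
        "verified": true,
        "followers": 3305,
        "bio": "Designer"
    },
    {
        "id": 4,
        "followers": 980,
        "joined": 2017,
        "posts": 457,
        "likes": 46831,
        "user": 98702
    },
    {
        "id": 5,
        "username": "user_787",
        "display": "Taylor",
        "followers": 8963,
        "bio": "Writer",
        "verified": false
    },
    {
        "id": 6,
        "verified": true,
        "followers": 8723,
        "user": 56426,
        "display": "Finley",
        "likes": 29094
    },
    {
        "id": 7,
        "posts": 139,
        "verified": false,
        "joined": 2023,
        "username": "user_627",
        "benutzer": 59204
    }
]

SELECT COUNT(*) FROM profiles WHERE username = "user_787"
1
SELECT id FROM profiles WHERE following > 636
[2]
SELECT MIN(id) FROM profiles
1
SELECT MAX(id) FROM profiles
7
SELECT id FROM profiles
[1, 2, 3, 4, 5, 6, 7]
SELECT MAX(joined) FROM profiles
2023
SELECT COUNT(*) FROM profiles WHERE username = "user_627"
1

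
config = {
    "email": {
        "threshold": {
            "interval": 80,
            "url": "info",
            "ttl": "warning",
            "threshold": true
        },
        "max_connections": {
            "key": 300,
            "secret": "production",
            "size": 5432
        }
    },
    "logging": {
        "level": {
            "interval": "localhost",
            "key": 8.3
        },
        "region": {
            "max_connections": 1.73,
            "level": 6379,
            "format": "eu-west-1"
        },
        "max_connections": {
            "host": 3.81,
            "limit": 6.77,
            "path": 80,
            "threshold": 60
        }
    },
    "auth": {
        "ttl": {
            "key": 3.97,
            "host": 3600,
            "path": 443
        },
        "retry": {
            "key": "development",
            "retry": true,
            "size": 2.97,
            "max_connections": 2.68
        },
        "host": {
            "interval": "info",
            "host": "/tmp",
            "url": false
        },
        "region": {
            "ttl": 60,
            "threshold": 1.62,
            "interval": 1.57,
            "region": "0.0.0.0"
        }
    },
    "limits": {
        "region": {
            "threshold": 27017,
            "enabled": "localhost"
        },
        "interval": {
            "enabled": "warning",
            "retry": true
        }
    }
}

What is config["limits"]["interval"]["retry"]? True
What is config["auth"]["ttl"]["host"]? 3600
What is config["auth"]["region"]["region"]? "0.0.0.0"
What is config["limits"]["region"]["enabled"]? "localhost"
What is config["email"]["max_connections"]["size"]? 5432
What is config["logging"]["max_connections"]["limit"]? 6.77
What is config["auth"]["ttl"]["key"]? 3.97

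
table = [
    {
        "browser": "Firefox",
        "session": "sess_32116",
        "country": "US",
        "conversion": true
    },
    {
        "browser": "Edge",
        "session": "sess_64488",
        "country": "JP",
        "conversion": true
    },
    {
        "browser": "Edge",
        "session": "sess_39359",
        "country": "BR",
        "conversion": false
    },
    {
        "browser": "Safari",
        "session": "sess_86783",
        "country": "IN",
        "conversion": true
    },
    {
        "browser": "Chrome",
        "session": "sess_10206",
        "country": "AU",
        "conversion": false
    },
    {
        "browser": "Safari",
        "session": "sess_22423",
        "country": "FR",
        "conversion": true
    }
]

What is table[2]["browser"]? "Edge"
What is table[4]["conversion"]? False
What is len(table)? 6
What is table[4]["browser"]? "Chrome"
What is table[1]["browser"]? "Edge"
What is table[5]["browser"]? "Safari"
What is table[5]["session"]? "sess_22423"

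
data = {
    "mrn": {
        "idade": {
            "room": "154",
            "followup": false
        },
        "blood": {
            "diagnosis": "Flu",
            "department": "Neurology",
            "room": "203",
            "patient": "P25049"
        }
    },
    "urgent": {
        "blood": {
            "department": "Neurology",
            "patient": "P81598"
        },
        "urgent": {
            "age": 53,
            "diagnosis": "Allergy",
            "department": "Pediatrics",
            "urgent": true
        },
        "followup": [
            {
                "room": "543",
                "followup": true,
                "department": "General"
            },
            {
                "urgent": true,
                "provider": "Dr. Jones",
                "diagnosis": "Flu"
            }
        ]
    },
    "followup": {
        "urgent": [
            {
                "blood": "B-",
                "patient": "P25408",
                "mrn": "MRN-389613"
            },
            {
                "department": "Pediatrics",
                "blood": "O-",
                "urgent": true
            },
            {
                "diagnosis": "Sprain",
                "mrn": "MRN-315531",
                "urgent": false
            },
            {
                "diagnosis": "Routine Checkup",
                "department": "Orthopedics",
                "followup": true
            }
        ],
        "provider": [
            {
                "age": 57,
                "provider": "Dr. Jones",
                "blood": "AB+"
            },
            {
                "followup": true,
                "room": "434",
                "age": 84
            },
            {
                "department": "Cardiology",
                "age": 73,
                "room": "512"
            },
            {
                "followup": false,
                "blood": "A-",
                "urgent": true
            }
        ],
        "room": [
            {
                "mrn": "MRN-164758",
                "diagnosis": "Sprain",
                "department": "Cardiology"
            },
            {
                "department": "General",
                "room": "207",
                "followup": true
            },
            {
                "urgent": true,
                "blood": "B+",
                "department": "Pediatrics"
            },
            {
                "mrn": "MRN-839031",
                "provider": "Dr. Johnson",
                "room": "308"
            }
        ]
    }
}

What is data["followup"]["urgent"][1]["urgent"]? True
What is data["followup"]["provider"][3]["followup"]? False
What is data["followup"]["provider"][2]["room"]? "512"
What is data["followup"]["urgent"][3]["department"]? "Orthopedics"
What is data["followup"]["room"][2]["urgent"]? True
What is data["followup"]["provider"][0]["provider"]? "Dr. Jones"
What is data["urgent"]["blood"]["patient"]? "P81598"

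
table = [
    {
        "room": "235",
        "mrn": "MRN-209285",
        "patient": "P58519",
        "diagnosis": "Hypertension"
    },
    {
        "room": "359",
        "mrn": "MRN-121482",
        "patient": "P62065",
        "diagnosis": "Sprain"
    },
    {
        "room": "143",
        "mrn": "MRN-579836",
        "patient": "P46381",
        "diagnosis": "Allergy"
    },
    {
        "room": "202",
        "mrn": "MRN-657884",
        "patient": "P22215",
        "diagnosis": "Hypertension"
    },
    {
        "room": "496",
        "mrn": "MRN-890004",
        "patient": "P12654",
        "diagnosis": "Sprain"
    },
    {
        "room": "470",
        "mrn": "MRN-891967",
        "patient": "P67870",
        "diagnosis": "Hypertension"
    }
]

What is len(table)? 6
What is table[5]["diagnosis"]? "Hypertension"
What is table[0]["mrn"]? "MRN-209285"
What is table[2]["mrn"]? "MRN-579836"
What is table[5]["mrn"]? "MRN-891967"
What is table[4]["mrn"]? "MRN-890004"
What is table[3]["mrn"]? "MRN-657884"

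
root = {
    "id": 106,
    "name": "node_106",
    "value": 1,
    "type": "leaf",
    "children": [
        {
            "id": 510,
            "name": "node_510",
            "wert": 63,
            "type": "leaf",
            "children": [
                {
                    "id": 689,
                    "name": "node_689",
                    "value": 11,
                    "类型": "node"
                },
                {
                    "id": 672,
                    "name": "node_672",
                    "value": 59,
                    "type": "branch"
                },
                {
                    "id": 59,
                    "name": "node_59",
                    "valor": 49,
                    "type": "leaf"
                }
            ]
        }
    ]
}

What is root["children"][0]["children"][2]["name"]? "node_59"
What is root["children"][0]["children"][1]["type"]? "branch"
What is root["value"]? 1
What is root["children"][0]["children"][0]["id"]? 689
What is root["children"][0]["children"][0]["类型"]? "node"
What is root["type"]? "leaf"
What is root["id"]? 106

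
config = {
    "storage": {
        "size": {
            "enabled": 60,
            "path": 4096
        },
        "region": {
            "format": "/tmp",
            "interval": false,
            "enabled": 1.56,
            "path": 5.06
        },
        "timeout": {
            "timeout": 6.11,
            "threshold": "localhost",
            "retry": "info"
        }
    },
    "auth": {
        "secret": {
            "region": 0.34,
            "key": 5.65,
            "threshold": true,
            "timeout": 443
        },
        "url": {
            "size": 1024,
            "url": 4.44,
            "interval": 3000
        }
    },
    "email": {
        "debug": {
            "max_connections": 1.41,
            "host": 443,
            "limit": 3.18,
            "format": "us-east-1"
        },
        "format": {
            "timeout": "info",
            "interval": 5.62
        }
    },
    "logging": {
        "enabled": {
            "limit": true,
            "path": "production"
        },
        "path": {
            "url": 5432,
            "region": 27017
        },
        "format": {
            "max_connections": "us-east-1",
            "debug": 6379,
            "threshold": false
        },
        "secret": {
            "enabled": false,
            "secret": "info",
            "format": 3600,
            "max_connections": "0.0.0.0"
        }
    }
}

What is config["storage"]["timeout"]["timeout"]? 6.11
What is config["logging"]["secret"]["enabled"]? False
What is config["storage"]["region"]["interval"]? False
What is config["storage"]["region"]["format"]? "/tmp"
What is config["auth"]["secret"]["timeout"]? 443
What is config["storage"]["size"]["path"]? 4096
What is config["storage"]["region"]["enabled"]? 1.56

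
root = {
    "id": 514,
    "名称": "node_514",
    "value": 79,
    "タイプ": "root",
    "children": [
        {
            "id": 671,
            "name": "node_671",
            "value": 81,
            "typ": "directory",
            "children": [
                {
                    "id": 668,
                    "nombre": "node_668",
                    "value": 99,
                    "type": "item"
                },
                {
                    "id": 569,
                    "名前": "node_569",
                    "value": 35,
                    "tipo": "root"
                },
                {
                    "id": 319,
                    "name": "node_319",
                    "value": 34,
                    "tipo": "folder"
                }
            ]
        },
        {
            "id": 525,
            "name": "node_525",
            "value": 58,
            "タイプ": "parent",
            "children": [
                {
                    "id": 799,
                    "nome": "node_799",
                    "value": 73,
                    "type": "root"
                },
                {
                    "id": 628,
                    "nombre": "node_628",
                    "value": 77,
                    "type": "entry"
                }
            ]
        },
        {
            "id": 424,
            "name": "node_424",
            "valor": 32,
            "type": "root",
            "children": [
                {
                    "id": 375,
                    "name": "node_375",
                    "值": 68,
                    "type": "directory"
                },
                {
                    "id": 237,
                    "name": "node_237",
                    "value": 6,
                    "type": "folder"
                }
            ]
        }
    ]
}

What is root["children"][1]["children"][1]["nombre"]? "node_628"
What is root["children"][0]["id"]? 671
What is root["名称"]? "node_514"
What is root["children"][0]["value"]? 81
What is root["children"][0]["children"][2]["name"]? "node_319"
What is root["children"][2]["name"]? "node_424"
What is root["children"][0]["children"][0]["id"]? 668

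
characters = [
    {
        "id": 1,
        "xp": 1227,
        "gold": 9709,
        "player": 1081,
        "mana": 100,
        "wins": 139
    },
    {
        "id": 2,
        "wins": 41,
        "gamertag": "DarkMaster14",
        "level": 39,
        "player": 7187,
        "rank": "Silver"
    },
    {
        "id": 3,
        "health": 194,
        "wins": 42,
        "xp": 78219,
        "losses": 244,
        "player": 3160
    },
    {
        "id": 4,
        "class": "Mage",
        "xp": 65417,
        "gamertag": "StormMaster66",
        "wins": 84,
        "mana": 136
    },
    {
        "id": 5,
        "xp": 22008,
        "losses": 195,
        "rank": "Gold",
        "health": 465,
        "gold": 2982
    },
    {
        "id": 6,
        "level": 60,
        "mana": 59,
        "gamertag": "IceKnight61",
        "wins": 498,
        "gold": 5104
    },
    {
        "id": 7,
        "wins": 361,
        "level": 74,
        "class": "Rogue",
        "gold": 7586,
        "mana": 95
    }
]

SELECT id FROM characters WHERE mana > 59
[1, 4, 7]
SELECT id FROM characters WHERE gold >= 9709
[1]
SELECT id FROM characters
[1, 2, 3, 4, 5, 6, 7]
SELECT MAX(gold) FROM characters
9709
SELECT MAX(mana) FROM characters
136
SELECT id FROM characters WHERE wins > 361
[6]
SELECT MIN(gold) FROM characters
2982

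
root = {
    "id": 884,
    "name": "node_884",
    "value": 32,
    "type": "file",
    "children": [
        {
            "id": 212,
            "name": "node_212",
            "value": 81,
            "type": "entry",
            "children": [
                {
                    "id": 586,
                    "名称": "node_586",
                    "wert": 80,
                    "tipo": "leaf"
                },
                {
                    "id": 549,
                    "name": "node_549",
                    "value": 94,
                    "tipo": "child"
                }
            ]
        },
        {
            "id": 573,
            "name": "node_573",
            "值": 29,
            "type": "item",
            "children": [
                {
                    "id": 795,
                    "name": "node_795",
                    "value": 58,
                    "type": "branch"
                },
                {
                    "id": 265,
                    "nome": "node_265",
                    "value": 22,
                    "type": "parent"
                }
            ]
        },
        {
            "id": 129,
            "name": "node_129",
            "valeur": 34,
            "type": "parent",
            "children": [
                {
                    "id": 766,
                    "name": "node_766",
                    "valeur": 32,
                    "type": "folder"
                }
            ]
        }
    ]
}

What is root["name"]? "node_884"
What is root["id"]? 884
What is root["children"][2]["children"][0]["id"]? 766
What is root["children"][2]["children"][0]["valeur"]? 32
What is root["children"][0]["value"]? 81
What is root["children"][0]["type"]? "entry"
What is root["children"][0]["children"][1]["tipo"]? "child"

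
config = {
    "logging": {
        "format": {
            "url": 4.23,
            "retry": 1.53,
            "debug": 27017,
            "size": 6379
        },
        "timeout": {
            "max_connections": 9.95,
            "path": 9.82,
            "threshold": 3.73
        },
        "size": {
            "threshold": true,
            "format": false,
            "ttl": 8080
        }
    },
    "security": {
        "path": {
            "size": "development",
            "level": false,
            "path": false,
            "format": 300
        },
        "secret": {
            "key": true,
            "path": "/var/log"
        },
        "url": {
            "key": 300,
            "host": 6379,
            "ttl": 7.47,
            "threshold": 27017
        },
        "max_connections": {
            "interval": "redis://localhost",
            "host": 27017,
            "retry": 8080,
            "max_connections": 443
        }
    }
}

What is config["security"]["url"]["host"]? 6379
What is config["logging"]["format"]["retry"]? 1.53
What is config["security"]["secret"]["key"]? True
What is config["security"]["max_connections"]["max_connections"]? 443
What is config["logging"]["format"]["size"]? 6379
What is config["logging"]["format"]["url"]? 4.23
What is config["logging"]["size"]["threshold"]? True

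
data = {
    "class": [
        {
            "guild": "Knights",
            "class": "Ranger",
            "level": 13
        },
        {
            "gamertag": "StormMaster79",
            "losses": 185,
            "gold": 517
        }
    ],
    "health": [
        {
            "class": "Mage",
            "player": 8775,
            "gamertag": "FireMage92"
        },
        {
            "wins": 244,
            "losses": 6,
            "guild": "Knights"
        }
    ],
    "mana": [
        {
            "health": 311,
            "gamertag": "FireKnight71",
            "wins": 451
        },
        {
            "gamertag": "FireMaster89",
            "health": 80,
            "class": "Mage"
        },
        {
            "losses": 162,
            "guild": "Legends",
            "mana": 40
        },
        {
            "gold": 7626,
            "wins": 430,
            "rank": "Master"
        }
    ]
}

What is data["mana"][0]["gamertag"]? "FireKnight71"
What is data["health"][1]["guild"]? "Knights"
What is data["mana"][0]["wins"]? 451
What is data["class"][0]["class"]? "Ranger"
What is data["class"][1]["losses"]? 185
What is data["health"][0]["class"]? "Mage"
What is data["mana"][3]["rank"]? "Master"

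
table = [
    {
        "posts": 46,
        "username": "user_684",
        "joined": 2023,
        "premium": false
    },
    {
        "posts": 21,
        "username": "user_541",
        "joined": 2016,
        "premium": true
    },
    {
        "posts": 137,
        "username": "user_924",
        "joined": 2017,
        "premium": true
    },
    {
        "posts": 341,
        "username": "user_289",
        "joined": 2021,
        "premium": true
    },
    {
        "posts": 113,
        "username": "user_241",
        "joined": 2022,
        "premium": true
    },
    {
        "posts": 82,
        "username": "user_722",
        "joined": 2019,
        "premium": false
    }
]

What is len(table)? 6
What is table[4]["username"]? "user_241"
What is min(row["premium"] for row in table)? False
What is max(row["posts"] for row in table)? 341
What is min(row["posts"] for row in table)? 21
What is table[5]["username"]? "user_722"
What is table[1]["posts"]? 21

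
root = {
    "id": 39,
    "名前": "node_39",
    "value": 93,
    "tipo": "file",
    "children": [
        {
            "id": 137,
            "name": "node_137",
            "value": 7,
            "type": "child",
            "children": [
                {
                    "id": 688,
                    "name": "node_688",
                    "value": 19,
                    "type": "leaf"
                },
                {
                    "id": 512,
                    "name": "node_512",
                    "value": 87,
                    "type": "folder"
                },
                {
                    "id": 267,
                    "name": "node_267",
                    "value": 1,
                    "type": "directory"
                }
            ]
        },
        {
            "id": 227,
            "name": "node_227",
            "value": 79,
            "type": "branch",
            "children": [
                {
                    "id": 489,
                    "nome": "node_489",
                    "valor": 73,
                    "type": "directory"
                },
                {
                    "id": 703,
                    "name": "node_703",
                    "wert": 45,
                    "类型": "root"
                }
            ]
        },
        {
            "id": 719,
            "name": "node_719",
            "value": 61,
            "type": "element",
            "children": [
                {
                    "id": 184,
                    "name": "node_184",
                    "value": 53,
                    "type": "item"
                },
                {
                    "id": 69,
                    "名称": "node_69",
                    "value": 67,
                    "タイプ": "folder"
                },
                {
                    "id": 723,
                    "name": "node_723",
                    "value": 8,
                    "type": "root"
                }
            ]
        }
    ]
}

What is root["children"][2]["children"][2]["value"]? 8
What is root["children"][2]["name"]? "node_719"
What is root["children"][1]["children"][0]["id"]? 489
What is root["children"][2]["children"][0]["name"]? "node_184"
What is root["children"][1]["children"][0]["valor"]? 73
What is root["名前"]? "node_39"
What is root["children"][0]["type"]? "child"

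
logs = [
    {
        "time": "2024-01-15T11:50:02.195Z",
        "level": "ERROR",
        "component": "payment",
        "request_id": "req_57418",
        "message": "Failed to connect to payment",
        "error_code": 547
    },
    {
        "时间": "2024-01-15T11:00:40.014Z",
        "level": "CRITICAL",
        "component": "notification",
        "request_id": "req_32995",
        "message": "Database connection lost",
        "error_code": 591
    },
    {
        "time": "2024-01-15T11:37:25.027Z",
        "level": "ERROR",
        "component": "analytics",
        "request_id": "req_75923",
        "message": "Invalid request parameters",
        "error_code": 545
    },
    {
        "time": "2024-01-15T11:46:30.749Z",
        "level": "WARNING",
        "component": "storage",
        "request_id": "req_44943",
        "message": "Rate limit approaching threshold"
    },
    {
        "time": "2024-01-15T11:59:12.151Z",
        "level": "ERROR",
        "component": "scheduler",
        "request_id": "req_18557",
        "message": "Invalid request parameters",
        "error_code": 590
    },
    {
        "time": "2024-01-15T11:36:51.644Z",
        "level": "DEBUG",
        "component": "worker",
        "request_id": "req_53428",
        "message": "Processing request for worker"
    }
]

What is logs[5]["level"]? "DEBUG"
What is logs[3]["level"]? "WARNING"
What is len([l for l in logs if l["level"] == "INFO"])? 0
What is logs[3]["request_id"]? "req_44943"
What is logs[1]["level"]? "CRITICAL"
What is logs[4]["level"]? "ERROR"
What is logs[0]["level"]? "ERROR"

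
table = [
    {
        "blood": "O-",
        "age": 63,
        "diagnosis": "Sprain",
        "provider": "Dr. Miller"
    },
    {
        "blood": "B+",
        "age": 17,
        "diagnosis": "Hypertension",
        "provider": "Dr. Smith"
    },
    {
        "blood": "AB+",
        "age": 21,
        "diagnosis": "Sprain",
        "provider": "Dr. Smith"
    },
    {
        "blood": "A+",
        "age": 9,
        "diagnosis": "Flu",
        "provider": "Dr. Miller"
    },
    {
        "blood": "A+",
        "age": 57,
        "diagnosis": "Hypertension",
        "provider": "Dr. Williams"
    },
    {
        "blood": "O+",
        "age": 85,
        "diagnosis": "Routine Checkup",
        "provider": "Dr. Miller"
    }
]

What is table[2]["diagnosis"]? "Sprain"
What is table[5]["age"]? 85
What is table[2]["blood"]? "AB+"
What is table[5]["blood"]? "O+"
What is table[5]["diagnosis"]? "Routine Checkup"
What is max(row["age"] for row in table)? 85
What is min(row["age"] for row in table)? 9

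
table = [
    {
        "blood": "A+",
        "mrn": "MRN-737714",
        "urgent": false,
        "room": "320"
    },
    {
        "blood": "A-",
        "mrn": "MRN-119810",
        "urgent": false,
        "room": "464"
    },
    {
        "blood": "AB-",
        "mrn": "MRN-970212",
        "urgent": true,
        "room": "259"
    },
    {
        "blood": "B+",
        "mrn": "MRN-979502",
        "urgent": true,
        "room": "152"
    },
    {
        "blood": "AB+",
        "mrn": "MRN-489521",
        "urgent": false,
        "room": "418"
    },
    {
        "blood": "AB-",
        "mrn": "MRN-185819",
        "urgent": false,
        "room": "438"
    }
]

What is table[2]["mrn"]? "MRN-970212"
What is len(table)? 6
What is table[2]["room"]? "259"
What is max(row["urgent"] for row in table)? True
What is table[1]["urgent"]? False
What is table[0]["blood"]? "A+"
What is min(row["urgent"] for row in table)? False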